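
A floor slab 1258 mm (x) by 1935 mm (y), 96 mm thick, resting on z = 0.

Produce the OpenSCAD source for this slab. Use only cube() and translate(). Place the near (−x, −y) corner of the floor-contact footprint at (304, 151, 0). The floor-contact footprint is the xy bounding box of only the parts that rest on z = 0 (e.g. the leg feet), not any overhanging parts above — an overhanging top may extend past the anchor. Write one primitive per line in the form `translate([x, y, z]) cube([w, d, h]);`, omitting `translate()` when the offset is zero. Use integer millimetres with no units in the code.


translate([304, 151, 0]) cube([1258, 1935, 96]);


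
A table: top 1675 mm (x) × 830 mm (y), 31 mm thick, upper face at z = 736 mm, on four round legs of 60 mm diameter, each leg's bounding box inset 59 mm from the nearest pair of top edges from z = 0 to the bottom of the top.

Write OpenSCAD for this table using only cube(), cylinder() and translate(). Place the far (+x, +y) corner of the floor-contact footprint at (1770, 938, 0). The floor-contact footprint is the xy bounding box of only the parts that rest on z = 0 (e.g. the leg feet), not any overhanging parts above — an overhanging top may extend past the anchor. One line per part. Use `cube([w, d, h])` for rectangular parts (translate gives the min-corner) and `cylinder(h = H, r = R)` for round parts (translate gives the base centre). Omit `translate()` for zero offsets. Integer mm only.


// leg_h = 736 - 31 = 705
translate([154, 167, 705]) cube([1675, 830, 31]);
translate([243, 256, 0]) cylinder(h = 705, r = 30);
translate([1740, 256, 0]) cylinder(h = 705, r = 30);
translate([243, 908, 0]) cylinder(h = 705, r = 30);
translate([1740, 908, 0]) cylinder(h = 705, r = 30);


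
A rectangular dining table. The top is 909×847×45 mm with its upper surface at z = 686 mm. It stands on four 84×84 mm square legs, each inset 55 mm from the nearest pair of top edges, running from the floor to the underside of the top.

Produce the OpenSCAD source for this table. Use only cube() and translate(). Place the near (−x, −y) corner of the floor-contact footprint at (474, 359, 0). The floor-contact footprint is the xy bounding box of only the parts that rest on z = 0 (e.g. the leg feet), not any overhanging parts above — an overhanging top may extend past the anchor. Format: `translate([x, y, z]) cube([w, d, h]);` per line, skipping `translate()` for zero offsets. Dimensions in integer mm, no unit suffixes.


translate([419, 304, 641]) cube([909, 847, 45]);
translate([474, 359, 0]) cube([84, 84, 641]);
translate([1189, 359, 0]) cube([84, 84, 641]);
translate([474, 1012, 0]) cube([84, 84, 641]);
translate([1189, 1012, 0]) cube([84, 84, 641]);


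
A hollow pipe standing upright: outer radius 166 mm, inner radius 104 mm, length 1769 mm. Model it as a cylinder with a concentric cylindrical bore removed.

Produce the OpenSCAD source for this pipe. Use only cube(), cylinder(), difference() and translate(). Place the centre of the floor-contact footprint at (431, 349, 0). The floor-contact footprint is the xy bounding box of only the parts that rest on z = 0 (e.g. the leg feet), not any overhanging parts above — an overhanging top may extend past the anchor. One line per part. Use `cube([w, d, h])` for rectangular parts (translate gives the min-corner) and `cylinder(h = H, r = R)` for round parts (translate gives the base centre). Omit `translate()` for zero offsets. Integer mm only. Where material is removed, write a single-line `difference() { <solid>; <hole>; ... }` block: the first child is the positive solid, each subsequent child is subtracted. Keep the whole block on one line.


difference() { translate([431, 349, 0]) cylinder(h = 1769, r = 166); translate([431, 349, 0]) cylinder(h = 1769, r = 104); }


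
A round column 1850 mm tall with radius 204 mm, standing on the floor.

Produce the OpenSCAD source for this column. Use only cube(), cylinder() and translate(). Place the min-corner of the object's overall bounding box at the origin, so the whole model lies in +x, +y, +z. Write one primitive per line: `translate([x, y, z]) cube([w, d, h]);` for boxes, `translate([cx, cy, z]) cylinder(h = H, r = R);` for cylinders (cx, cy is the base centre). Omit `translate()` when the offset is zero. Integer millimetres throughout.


translate([204, 204, 0]) cylinder(h = 1850, r = 204);


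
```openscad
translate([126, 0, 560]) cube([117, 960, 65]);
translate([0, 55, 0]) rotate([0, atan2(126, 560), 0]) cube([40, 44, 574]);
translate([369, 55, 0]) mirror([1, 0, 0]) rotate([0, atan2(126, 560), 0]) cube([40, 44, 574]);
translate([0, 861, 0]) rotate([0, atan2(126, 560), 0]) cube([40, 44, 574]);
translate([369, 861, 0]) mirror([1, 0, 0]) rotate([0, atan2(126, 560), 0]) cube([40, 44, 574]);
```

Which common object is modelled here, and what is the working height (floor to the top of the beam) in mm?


A sawhorse. The overall height is 625 mm.

A beam across two mirrored pairs of raked legs — a sawhorse. The beam's underside is at z = 560 (matching the legs' vertical rise in atan2(126, 560)) and the beam is 65 mm tall, so its top is at 560 + 65 = 625 mm. The raked legs top out at the beam's underside, so that is the highest point.


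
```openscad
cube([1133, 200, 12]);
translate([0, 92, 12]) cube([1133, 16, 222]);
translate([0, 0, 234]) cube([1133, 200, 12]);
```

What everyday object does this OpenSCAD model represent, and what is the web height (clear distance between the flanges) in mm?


An I-beam. The web height is 222 mm.

Two wide flanges with a thin centred web — an I-beam. Overall 246 mm minus two 12 mm flanges gives a web of 246 − 2·12 = 222 mm.


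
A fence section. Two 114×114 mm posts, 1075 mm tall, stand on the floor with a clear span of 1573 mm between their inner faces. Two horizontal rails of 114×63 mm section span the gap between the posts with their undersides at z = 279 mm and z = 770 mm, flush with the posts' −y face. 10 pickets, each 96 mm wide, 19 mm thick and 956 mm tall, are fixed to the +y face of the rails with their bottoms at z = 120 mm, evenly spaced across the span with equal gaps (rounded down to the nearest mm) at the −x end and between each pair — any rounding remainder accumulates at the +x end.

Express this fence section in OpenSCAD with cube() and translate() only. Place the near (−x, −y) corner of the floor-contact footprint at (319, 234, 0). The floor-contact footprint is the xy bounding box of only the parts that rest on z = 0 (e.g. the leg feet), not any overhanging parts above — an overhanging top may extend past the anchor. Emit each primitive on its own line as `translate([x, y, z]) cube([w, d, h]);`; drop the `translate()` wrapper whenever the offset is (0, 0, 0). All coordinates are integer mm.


translate([319, 234, 0]) cube([114, 114, 1075]);
translate([2006, 234, 0]) cube([114, 114, 1075]);
translate([433, 234, 279]) cube([1573, 114, 63]);
translate([433, 234, 770]) cube([1573, 114, 63]);
translate([488, 348, 120]) cube([96, 19, 956]);
translate([639, 348, 120]) cube([96, 19, 956]);
translate([790, 348, 120]) cube([96, 19, 956]);
translate([941, 348, 120]) cube([96, 19, 956]);
translate([1092, 348, 120]) cube([96, 19, 956]);
translate([1243, 348, 120]) cube([96, 19, 956]);
translate([1394, 348, 120]) cube([96, 19, 956]);
translate([1545, 348, 120]) cube([96, 19, 956]);
translate([1696, 348, 120]) cube([96, 19, 956]);
translate([1847, 348, 120]) cube([96, 19, 956]);


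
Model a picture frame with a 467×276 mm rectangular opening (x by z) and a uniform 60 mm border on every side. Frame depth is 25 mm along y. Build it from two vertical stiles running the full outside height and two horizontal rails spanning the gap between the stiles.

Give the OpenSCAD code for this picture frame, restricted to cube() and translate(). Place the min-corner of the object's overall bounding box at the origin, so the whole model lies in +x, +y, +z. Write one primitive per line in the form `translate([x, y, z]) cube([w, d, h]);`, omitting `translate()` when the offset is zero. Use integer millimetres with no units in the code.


cube([60, 25, 396]);
translate([527, 0, 0]) cube([60, 25, 396]);
translate([60, 0, 0]) cube([467, 25, 60]);
translate([60, 0, 336]) cube([467, 25, 60]);


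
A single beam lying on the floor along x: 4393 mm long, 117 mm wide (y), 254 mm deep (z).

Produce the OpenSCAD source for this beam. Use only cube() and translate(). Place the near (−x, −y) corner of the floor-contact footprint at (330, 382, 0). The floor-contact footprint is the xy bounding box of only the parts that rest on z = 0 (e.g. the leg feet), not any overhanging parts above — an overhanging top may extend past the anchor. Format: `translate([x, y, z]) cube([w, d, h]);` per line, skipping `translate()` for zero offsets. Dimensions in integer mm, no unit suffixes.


translate([330, 382, 0]) cube([4393, 117, 254]);


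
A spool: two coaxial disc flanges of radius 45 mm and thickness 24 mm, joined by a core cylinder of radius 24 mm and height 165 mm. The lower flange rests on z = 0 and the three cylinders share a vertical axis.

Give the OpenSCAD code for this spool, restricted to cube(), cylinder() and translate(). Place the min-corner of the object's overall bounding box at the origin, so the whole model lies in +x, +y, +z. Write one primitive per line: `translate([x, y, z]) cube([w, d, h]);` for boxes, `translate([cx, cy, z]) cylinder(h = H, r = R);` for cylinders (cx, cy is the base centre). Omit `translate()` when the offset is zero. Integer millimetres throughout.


translate([45, 45, 0]) cylinder(h = 24, r = 45);
translate([45, 45, 24]) cylinder(h = 165, r = 24);
translate([45, 45, 189]) cylinder(h = 24, r = 45);


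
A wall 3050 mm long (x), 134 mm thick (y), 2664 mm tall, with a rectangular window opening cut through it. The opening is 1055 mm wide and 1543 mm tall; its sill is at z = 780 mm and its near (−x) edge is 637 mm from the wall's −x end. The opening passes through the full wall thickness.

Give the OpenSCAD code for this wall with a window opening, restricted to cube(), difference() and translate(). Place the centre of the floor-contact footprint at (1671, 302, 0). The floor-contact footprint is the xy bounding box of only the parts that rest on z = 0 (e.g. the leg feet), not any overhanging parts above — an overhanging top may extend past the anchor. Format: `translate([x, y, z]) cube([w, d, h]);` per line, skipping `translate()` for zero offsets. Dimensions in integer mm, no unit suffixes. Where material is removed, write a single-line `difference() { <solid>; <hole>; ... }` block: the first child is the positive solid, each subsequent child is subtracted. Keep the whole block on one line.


difference() { translate([146, 235, 0]) cube([3050, 134, 2664]); translate([783, 235, 780]) cube([1055, 134, 1543]); }


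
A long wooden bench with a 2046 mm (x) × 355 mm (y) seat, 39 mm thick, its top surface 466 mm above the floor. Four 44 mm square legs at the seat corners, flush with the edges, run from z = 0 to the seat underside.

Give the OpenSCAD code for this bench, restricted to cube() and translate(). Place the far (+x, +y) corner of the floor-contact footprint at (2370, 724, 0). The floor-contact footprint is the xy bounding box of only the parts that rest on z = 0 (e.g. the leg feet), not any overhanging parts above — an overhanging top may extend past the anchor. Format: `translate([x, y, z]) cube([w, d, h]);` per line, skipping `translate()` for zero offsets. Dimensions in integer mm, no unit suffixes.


translate([324, 369, 427]) cube([2046, 355, 39]);
translate([324, 369, 0]) cube([44, 44, 427]);
translate([324, 680, 0]) cube([44, 44, 427]);
translate([2326, 369, 0]) cube([44, 44, 427]);
translate([2326, 680, 0]) cube([44, 44, 427]);


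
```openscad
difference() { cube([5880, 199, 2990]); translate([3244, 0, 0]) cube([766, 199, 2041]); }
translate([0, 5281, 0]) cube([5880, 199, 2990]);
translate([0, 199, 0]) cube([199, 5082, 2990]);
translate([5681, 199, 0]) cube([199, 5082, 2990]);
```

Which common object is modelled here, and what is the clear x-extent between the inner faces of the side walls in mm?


A single room. The interior width is 5482 mm.

Four walls enclosing a rectangle with a door in the front wall — a room. Outside width 5880 minus two 199 mm walls gives 5482 mm.


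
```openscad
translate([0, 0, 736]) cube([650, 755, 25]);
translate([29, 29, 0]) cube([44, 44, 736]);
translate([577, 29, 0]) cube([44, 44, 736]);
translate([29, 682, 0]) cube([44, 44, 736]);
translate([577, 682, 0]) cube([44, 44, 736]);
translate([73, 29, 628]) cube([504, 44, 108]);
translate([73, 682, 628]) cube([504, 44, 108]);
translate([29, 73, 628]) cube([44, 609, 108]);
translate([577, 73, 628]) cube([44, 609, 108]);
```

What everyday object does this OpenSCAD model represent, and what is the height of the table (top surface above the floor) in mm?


A table. The table height is 761 mm.

A 650×755×25 slab sits at z = 736 on four 44 mm square posts — a table. The top surface is at 736 + 25 = 761 mm.


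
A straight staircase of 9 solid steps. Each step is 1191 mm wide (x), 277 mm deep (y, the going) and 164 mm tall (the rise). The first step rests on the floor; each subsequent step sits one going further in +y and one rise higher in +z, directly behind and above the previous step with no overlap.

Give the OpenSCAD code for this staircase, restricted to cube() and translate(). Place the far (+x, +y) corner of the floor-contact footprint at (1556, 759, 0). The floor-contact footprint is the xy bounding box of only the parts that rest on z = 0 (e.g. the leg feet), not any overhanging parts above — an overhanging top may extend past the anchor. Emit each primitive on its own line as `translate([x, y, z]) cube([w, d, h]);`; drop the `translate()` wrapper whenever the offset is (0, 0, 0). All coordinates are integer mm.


translate([365, 482, 0]) cube([1191, 277, 164]);
translate([365, 759, 164]) cube([1191, 277, 164]);
translate([365, 1036, 328]) cube([1191, 277, 164]);
translate([365, 1313, 492]) cube([1191, 277, 164]);
translate([365, 1590, 656]) cube([1191, 277, 164]);
translate([365, 1867, 820]) cube([1191, 277, 164]);
translate([365, 2144, 984]) cube([1191, 277, 164]);
translate([365, 2421, 1148]) cube([1191, 277, 164]);
translate([365, 2698, 1312]) cube([1191, 277, 164]);


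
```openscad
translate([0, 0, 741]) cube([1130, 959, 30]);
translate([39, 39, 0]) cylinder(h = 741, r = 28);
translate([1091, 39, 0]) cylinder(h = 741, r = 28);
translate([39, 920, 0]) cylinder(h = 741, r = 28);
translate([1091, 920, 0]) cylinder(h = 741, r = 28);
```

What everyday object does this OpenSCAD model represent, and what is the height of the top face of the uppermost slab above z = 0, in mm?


A table. The table height is 771 mm.

A 1130×959×30 slab sits at z = 741 on four Ø56 mm round legs — a table. The top surface is at 741 + 30 = 771 mm.


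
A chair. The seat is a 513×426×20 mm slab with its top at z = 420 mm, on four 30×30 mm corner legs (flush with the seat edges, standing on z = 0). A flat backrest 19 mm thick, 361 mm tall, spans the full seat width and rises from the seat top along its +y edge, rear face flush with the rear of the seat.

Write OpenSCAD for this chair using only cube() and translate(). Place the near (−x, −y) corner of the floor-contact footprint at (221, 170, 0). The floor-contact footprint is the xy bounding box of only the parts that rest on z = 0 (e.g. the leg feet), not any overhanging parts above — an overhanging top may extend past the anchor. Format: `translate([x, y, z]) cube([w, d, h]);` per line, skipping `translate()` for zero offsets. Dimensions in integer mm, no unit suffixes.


translate([221, 170, 400]) cube([513, 426, 20]);
translate([221, 170, 0]) cube([30, 30, 400]);
translate([704, 170, 0]) cube([30, 30, 400]);
translate([221, 566, 0]) cube([30, 30, 400]);
translate([704, 566, 0]) cube([30, 30, 400]);
translate([221, 577, 420]) cube([513, 19, 361]);


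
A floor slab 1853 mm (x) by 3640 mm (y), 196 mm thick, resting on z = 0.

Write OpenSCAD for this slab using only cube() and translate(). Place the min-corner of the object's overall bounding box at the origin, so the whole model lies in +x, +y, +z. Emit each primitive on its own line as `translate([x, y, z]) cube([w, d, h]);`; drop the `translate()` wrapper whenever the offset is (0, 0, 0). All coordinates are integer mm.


cube([1853, 3640, 196]);


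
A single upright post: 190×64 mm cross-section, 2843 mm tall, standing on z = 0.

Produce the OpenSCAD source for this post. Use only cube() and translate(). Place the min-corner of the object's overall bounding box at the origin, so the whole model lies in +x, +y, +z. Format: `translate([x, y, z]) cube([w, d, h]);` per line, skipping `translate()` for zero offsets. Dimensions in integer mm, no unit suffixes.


cube([190, 64, 2843]);


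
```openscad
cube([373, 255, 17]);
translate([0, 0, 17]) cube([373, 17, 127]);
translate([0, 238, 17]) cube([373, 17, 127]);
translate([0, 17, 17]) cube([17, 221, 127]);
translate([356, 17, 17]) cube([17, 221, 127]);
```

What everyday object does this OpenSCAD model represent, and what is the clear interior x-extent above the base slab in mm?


An open box. The internal width is 339 mm.

A 373×255 base slab with four walls standing on it — an open box. The base is 373 mm wide and the walls are 17 mm thick, so the internal width is 373 − 2 × 17 = 339 mm.


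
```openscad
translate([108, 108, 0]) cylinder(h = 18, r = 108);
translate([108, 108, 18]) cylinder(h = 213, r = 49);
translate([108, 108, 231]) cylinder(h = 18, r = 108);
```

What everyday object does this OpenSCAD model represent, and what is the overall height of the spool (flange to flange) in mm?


A spool. The overall height is 249 mm.

Three coaxial cylinders, large–small–large — a spool. Two 18 mm flanges and a 213 mm core give 18 + 213 + 18 = 249 mm.


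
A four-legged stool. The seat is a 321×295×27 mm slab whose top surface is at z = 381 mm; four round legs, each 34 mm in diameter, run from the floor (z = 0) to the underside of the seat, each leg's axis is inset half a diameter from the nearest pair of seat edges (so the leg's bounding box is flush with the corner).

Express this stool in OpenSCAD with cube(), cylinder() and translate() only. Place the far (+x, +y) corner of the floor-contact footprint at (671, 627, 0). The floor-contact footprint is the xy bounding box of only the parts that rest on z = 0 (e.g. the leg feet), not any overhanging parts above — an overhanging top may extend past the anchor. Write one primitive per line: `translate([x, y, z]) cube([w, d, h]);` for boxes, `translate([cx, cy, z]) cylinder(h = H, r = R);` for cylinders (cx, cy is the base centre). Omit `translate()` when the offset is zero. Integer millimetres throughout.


translate([350, 332, 354]) cube([321, 295, 27]);
translate([367, 349, 0]) cylinder(h = 354, r = 17);
translate([654, 349, 0]) cylinder(h = 354, r = 17);
translate([367, 610, 0]) cylinder(h = 354, r = 17);
translate([654, 610, 0]) cylinder(h = 354, r = 17);


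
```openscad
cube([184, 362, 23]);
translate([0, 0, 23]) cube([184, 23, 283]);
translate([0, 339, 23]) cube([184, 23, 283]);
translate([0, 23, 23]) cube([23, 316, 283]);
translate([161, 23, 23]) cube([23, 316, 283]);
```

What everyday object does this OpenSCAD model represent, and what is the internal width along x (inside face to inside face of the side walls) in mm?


An open box. The internal width is 138 mm.

A 184×362 base slab with four walls standing on it — an open box. The base is 184 mm wide and the walls are 23 mm thick, so the internal width is 184 − 2 × 23 = 138 mm.


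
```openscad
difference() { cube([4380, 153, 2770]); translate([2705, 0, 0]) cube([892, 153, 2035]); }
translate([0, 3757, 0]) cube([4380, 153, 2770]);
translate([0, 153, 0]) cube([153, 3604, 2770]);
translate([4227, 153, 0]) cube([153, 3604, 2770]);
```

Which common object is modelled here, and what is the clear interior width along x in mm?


A single room. The interior width is 4074 mm.

Four walls enclosing a rectangle with a door in the front wall — a room. Outside width 4380 minus two 153 mm walls gives 4074 mm.


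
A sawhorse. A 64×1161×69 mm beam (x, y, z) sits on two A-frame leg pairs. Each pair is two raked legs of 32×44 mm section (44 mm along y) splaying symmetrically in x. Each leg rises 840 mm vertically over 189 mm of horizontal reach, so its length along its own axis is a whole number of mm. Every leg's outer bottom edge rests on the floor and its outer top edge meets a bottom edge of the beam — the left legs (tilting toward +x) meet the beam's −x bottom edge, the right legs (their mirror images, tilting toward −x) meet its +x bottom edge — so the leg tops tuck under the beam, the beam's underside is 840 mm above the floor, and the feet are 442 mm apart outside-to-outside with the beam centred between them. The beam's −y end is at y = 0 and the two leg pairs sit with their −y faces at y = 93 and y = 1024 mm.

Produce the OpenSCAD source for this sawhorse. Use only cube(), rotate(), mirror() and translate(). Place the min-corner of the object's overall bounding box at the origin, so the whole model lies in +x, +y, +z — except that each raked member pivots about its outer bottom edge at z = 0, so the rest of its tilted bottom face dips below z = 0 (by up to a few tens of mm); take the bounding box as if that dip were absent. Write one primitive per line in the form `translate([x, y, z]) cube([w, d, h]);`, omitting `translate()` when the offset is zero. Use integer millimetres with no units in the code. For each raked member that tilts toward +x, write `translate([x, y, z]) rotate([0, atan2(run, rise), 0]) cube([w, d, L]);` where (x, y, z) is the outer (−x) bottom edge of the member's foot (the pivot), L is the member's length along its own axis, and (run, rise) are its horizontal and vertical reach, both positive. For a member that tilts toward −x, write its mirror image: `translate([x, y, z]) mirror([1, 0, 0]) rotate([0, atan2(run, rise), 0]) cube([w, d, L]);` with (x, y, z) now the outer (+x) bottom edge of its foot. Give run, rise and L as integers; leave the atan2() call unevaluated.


// leg length = √(189² + 840²) = 861
// right-leg outer foot x = 2·189 + 64 = 442
// beam min-corner = (189, 0, 840)
translate([189, 0, 840]) cube([64, 1161, 69]);
translate([0, 93, 0]) rotate([0, atan2(189, 840), 0]) cube([32, 44, 861]);
translate([442, 93, 0]) mirror([1, 0, 0]) rotate([0, atan2(189, 840), 0]) cube([32, 44, 861]);
translate([0, 1024, 0]) rotate([0, atan2(189, 840), 0]) cube([32, 44, 861]);
translate([442, 1024, 0]) mirror([1, 0, 0]) rotate([0, atan2(189, 840), 0]) cube([32, 44, 861]);


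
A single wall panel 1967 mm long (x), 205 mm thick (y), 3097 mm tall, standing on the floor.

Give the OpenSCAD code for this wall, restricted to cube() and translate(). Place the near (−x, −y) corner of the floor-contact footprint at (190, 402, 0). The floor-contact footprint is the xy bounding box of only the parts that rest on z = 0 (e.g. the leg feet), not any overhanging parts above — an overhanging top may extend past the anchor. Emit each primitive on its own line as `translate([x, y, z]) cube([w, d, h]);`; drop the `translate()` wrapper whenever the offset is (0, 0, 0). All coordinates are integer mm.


translate([190, 402, 0]) cube([1967, 205, 3097]);


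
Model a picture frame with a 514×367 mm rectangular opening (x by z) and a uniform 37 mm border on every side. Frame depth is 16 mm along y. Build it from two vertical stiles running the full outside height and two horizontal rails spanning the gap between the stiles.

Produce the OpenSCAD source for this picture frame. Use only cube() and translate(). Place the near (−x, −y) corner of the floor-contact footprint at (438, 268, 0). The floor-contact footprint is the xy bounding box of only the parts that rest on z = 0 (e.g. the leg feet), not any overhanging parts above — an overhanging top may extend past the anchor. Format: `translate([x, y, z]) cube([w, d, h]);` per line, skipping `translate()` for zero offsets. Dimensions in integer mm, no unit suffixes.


translate([438, 268, 0]) cube([37, 16, 441]);
translate([989, 268, 0]) cube([37, 16, 441]);
translate([475, 268, 0]) cube([514, 16, 37]);
translate([475, 268, 404]) cube([514, 16, 37]);


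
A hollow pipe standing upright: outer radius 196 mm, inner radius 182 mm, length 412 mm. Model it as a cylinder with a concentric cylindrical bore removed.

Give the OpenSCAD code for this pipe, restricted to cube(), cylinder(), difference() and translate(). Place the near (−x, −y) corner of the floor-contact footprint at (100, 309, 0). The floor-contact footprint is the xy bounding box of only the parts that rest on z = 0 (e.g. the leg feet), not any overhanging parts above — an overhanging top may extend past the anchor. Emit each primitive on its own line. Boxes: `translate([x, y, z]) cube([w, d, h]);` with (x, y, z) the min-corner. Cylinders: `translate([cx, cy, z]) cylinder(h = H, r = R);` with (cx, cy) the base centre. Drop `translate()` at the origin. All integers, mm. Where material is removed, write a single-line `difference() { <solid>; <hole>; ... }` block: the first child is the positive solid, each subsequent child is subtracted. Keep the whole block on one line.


difference() { translate([296, 505, 0]) cylinder(h = 412, r = 196); translate([296, 505, 0]) cylinder(h = 412, r = 182); }


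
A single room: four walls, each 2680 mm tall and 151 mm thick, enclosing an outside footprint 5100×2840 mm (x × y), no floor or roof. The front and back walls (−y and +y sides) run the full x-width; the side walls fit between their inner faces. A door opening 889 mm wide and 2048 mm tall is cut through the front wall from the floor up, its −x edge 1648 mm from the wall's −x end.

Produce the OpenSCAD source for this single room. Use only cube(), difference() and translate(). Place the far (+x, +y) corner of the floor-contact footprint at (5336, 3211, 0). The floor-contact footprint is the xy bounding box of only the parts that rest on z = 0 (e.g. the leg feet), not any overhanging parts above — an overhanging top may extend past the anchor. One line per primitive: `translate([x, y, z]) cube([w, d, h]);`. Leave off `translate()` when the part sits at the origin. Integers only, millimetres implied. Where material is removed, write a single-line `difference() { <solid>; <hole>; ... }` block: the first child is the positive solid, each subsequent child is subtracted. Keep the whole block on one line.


difference() { translate([236, 371, 0]) cube([5100, 151, 2680]); translate([1884, 371, 0]) cube([889, 151, 2048]); }
translate([236, 3060, 0]) cube([5100, 151, 2680]);
translate([236, 522, 0]) cube([151, 2538, 2680]);
translate([5185, 522, 0]) cube([151, 2538, 2680]);


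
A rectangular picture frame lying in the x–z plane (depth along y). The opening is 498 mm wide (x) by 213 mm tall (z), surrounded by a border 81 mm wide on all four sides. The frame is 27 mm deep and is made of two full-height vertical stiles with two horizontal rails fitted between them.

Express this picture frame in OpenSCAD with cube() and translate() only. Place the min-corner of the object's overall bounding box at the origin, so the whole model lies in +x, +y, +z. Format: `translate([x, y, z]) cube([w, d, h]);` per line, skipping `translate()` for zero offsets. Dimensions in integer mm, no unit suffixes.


cube([81, 27, 375]);
translate([579, 0, 0]) cube([81, 27, 375]);
translate([81, 0, 0]) cube([498, 27, 81]);
translate([81, 0, 294]) cube([498, 27, 81]);


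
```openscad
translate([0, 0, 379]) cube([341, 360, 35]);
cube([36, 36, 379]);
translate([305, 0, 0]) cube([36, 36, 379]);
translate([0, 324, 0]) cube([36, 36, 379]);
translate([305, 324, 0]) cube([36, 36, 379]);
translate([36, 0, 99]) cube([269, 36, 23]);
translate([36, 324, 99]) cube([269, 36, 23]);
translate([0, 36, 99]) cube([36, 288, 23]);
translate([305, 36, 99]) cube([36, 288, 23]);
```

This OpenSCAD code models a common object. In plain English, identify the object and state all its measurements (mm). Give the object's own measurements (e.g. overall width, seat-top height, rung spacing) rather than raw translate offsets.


A simple wooden stool: a rectangular seat 341 mm (x) by 360 mm (y), 35 mm thick, top face at z = 414 mm, on four square legs, each 36×36 mm in cross-section. The legs rest on z = 0, each flush with a corner of the seat. Four stretchers, 36 mm wide and 23 mm tall, connect adjacent legs with their undersides at z = 99 mm, each running between the inner faces of the legs it joins and aligned with the legs' outer faces on the other axis.


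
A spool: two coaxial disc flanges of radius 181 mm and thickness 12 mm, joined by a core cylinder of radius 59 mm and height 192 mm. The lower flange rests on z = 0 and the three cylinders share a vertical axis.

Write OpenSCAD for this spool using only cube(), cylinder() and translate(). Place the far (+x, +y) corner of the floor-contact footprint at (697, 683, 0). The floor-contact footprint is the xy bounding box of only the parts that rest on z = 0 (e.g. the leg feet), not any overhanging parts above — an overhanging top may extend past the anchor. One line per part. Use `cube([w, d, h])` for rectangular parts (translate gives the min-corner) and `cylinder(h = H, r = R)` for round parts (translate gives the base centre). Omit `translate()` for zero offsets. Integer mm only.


translate([516, 502, 0]) cylinder(h = 12, r = 181);
translate([516, 502, 12]) cylinder(h = 192, r = 59);
translate([516, 502, 204]) cylinder(h = 12, r = 181);


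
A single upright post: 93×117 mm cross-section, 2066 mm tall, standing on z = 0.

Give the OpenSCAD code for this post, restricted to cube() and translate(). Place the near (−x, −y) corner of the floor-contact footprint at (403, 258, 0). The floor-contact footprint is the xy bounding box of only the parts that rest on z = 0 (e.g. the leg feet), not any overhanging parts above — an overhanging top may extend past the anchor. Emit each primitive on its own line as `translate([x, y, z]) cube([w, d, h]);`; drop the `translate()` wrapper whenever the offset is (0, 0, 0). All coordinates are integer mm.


translate([403, 258, 0]) cube([93, 117, 2066]);


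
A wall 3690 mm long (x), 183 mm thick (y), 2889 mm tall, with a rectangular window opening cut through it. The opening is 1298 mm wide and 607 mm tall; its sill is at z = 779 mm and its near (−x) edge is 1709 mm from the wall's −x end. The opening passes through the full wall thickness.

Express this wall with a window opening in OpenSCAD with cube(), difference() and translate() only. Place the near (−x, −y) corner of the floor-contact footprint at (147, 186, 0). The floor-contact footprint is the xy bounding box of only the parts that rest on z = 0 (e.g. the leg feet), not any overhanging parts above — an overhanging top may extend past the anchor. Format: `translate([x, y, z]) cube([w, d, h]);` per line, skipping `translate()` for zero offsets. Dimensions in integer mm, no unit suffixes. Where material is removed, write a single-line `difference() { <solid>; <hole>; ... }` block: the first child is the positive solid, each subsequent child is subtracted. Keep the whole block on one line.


difference() { translate([147, 186, 0]) cube([3690, 183, 2889]); translate([1856, 186, 779]) cube([1298, 183, 607]); }


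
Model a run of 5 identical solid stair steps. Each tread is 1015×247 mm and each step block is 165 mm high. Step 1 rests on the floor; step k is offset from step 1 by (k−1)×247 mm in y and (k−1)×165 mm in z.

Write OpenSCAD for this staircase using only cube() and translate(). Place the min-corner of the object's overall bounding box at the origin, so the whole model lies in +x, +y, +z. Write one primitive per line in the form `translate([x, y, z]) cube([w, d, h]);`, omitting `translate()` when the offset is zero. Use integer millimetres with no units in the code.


cube([1015, 247, 165]);
translate([0, 247, 165]) cube([1015, 247, 165]);
translate([0, 494, 330]) cube([1015, 247, 165]);
translate([0, 741, 495]) cube([1015, 247, 165]);
translate([0, 988, 660]) cube([1015, 247, 165]);


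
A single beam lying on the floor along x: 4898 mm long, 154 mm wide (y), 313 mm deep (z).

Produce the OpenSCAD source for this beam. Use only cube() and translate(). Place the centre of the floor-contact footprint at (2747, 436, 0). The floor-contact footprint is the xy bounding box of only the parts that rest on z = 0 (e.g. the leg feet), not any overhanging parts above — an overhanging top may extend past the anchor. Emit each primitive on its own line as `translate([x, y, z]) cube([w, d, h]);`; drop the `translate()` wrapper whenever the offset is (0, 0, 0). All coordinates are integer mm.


translate([298, 359, 0]) cube([4898, 154, 313]);


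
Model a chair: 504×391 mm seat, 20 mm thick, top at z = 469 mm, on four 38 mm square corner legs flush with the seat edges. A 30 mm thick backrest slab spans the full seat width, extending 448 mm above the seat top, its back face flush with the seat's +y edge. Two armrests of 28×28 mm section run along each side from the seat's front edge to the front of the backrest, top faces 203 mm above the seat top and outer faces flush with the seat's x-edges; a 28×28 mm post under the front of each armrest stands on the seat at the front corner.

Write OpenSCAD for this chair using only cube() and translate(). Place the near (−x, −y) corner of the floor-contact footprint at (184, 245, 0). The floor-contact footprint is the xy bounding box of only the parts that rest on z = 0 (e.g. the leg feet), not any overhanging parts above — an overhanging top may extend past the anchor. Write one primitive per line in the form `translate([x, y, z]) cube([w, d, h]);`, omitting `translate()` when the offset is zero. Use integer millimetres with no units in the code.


translate([184, 245, 449]) cube([504, 391, 20]);
translate([184, 245, 0]) cube([38, 38, 449]);
translate([650, 245, 0]) cube([38, 38, 449]);
translate([184, 598, 0]) cube([38, 38, 449]);
translate([650, 598, 0]) cube([38, 38, 449]);
translate([184, 606, 469]) cube([504, 30, 448]);
translate([184, 245, 644]) cube([28, 361, 28]);
translate([660, 245, 644]) cube([28, 361, 28]);
translate([184, 245, 469]) cube([28, 28, 175]);
translate([660, 245, 469]) cube([28, 28, 175]);


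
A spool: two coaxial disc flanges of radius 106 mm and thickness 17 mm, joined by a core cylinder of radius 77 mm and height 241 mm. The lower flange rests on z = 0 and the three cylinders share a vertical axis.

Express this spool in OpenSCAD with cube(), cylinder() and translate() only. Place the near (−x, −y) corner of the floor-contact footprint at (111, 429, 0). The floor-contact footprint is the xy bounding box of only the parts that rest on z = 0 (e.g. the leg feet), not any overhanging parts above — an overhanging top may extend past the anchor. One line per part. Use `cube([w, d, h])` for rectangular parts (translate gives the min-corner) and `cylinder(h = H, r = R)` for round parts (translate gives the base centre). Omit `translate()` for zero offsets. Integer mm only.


translate([217, 535, 0]) cylinder(h = 17, r = 106);
translate([217, 535, 17]) cylinder(h = 241, r = 77);
translate([217, 535, 258]) cylinder(h = 17, r = 106);


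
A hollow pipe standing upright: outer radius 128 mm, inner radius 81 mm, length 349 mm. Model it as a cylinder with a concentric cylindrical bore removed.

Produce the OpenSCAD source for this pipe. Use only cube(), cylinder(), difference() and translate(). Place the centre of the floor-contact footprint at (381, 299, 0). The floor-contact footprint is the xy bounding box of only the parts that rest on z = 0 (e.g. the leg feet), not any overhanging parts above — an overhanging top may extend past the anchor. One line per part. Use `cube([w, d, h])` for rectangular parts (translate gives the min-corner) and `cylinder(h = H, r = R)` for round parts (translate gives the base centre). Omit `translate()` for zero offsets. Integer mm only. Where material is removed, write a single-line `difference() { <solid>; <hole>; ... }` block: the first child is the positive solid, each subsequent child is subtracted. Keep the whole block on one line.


difference() { translate([381, 299, 0]) cylinder(h = 349, r = 128); translate([381, 299, 0]) cylinder(h = 349, r = 81); }


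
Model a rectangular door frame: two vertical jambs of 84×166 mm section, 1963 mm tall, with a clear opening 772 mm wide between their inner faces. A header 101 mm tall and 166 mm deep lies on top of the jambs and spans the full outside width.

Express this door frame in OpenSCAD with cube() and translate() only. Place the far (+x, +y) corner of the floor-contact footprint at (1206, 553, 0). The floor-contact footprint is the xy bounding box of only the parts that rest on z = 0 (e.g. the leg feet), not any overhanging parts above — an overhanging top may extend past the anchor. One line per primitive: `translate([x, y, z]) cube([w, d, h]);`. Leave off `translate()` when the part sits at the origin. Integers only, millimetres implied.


translate([266, 387, 0]) cube([84, 166, 1963]);
translate([1122, 387, 0]) cube([84, 166, 1963]);
translate([266, 387, 1963]) cube([940, 166, 101]);


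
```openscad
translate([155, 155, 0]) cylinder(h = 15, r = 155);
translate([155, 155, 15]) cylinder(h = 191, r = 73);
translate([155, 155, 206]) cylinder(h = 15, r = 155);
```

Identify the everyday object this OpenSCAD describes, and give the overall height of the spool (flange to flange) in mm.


A spool. The overall height is 221 mm.

Three coaxial cylinders, large–small–large — a spool. Two 15 mm flanges and a 191 mm core give 15 + 191 + 15 = 221 mm.


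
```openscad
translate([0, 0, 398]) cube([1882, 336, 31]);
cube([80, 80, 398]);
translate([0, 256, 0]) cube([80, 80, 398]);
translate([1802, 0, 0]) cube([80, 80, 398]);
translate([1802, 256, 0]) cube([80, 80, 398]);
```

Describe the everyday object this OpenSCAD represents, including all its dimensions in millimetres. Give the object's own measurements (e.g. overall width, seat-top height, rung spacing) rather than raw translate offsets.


A long wooden bench with a 1882 mm (x) × 336 mm (y) seat, 31 mm thick, its top surface 429 mm above the floor. Four 80 mm square legs at the seat corners, flush with the edges, run from z = 0 to the seat underside.


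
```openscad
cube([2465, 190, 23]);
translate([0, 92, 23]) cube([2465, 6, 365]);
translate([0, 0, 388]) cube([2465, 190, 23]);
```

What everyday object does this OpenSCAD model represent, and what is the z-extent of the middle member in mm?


An I-beam. The web height is 365 mm.

Two wide flanges with a thin centred web — an I-beam. Overall 411 mm minus two 23 mm flanges gives a web of 411 − 2·23 = 365 mm.


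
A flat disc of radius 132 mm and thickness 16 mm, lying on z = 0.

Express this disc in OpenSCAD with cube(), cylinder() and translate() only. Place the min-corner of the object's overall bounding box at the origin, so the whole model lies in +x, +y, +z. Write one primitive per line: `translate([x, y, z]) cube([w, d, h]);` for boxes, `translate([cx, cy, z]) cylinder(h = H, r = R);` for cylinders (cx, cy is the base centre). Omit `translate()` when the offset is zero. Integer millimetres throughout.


translate([132, 132, 0]) cylinder(h = 16, r = 132);


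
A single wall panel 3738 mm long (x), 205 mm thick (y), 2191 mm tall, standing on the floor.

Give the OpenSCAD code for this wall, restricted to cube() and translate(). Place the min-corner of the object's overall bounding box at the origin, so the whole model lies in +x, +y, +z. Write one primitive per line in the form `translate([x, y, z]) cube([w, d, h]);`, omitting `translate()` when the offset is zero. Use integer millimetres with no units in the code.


cube([3738, 205, 2191]);


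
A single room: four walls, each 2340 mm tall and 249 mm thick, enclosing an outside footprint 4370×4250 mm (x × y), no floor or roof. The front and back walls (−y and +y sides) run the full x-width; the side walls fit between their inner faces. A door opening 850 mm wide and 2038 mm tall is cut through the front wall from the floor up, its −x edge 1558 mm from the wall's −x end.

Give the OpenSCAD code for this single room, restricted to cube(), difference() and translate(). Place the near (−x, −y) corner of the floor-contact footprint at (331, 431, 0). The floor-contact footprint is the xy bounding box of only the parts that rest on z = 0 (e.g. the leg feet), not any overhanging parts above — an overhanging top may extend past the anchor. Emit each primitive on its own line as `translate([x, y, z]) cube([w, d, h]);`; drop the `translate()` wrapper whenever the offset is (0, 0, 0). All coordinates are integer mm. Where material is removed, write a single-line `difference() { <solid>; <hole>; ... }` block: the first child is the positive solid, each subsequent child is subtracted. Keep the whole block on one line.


difference() { translate([331, 431, 0]) cube([4370, 249, 2340]); translate([1889, 431, 0]) cube([850, 249, 2038]); }
translate([331, 4432, 0]) cube([4370, 249, 2340]);
translate([331, 680, 0]) cube([249, 3752, 2340]);
translate([4452, 680, 0]) cube([249, 3752, 2340]);
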